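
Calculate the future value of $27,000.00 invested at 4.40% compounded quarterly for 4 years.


Compound interest formula: A = P(1 + r/n)^(nt)
A = $27,000.00 × (1 + 0.044/4)^(4 × 4)
Growth factor: (1 + 0.044/4)^16 = 1.1912927
A = $27,000.00 × 1.1912927
A = $32,164.90

A = P(1 + r/n)^(nt) = $32,164.90


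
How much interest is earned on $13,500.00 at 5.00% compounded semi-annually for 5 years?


Compound interest earned = final amount − principal.
A = P(1 + r/n)^(nt) = $13,500.00 × (1 + 0.05/2)^(2 × 5) = $17,281.14
Interest = A − P = $17,281.14 − $13,500.00 = $3,781.14

Interest = A - P = $3,781.14


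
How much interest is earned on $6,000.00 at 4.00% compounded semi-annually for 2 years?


Compound interest earned = final amount − principal.
A = P(1 + r/n)^(nt) = $6,000.00 × (1 + 0.04/2)^(2 × 2) = $6,494.59
Interest = A − P = $6,494.59 − $6,000.00 = $494.59

Interest = A - P = $494.59


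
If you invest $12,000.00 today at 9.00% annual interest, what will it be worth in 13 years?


Future value formula: FV = PV × (1 + r)^t
FV = $12,000.00 × (1 + 0.09)^13
FV = $12,000.00 × 3.065805
FV = $36,789.66

FV = PV × (1 + r)^t = $36,789.66


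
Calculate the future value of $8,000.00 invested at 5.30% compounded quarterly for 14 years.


Compound interest formula: A = P(1 + r/n)^(nt)
A = $8,000.00 × (1 + 0.053/4)^(4 × 14)
Growth factor: (1 + 0.053/4)^56 = 2.089923
A = $8,000.00 × 2.089923
A = $16,719.38

A = P(1 + r/n)^(nt) = $16,719.38


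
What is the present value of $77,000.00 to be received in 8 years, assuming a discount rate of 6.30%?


Present value formula: PV = FV / (1 + r)^t
PV = $77,000.00 / (1 + 0.063)^8
PV = $77,000.00 / 1.630295
PV = $47,230.72

PV = FV / (1 + r)^t = $47,230.72


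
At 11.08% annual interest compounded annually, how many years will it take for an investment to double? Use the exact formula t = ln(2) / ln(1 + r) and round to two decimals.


Doubling condition: (1 + r)^t = 2
Take ln of both sides: t × ln(1 + r) = ln(2)
t = ln(2) / ln(1 + r)
t = 0.693147 / 0.105080
t = 6.60

t = ln(2) / ln(1 + r) = 6.60 years


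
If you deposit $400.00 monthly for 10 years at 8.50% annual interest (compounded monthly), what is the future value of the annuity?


Future value of an ordinary annuity: FV = PMT × ((1 + r)^n − 1) / r
Monthly rate r = 0.085/12 ≈ 0.00708333, n = 120
FV = $400.00 × ((1 + 0.085/12)^120 − 1) / (0.085/12)
FV = $400.00 × 188.138416
FV = $75,255.37

FV = PMT × ((1+r)^n - 1)/r = $75,255.37


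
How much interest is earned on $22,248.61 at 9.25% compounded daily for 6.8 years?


Compound interest earned = final amount − principal.
A = P(1 + r/n)^(nt) = $22,248.61 × (1 + 0.0925/365)^(365 × 6.8) = $41,729.15
Interest = A − P = $41,729.15 − $22,248.61 = $19,480.54

Interest = A - P = $19,480.54


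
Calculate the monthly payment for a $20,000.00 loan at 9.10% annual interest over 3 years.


Loan payment formula: PMT = PV × r / (1 − (1 + r)^(−n))
Monthly rate r = 0.091/12 ≈ 0.00758333, n = 36 months
Denominator: 1 − (1 + 0.091/12)^(−36) = 0.238123
PMT = $20,000.00 × (0.091/12) / 0.238123
PMT = $636.93 per month

PMT = PV × r / (1-(1+r)^(-n)) = $636.93/month


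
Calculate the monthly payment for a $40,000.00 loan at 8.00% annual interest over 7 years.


Loan payment formula: PMT = PV × r / (1 − (1 + r)^(−n))
Monthly rate r = 0.08/12 ≈ 0.00666667, n = 84 months
Denominator: 1 − (1 + 0.08/12)^(−84) = 0.427728
PMT = $40,000.00 × (0.08/12) / 0.427728
PMT = $623.45 per month

PMT = PV × r / (1-(1+r)^(-n)) = $623.45/month


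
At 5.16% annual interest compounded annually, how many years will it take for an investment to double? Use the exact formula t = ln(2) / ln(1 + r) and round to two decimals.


Doubling condition: (1 + r)^t = 2
Take ln of both sides: t × ln(1 + r) = ln(2)
t = ln(2) / ln(1 + r)
t = 0.693147 / 0.050313
t = 13.78

t = ln(2) / ln(1 + r) = 13.78 years


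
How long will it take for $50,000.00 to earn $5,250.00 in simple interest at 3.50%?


Rearrange the simple interest formula for t:
I = P × r × t  ⇒  t = I / (P × r)
t = $5,250.00 / ($50,000.00 × 0.035)
t = 3

t = I/(P×r) = 3 years


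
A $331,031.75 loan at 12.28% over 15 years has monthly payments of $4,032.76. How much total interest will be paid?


Total paid over the life of the loan = PMT × n.
Total paid = $4,032.76 × 180 = $725,896.80
Total interest = total paid − principal = $725,896.80 − $331,031.75 = $394,865.05

Total interest = (PMT × n) - PV = $394,865.05


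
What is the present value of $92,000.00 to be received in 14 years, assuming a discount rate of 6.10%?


Present value formula: PV = FV / (1 + r)^t
PV = $92,000.00 / (1 + 0.061)^14
PV = $92,000.00 / 2.290949
PV = $40,158.03

PV = FV / (1 + r)^t = $40,158.03


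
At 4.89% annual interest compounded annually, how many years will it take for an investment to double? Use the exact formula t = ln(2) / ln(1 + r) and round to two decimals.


Doubling condition: (1 + r)^t = 2
Take ln of both sides: t × ln(1 + r) = ln(2)
t = ln(2) / ln(1 + r)
t = 0.693147 / 0.047742
t = 14.52

t = ln(2) / ln(1 + r) = 14.52 years


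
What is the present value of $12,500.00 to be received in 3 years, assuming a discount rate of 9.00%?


Present value formula: PV = FV / (1 + r)^t
PV = $12,500.00 / (1 + 0.09)^3
PV = $12,500.00 / 1.295029
PV = $9,652.29

PV = FV / (1 + r)^t = $9,652.29


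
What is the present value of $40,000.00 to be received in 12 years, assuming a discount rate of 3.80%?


Present value formula: PV = FV / (1 + r)^t
PV = $40,000.00 / (1 + 0.038)^12
PV = $40,000.00 / 1.5644736
PV = $25,567.71

PV = FV / (1 + r)^t = $25,567.71


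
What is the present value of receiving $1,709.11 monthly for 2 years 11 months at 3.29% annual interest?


Present value of an ordinary annuity: PV = PMT × (1 − (1 + r)^(−n)) / r
Monthly rate r = 0.0329/12 ≈ 0.00274167, n = 35
PV = $1,709.11 × (1 − (1 + 0.0329/12)^(−35)) / (0.0329/12)
PV = $1,709.11 × 33.329666
PV = $56,964.07

PV = PMT × (1-(1+r)^(-n))/r = $56,964.07


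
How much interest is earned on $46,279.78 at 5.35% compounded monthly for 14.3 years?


Compound interest earned = final amount − principal.
A = P(1 + r/n)^(nt) = $46,279.78 × (1 + 0.0535/12)^(12 × 14.3) = $99,290.98
Interest = A − P = $99,290.98 − $46,279.78 = $53,011.20

Interest = A - P = $53,011.20


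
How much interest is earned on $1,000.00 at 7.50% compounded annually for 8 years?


Compound interest earned = final amount − principal.
A = P(1 + r/n)^(nt) = $1,000.00 × (1 + 0.075/1)^(1 × 8) = $1,783.48
Interest = A − P = $1,783.48 − $1,000.00 = $783.48

Interest = A - P = $783.48


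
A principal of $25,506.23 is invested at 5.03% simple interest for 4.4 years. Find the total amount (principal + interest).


Total amount formula: A = P(1 + rt) = P + P·r·t
Interest: I = P × r × t = $25,506.23 × 0.0503 × 4.4 = $5,645.04
A = P + I = $25,506.23 + $5,645.04 = $31,151.27

A = P + I = P(1 + rt) = $31,151.27


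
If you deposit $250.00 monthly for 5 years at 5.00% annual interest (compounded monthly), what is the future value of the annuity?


Future value of an ordinary annuity: FV = PMT × ((1 + r)^n − 1) / r
Monthly rate r = 0.05/12 ≈ 0.00416667, n = 60
FV = $250.00 × ((1 + 0.05/12)^60 − 1) / (0.05/12)
FV = $250.00 × 68.006083
FV = $17,001.52

FV = PMT × ((1+r)^n - 1)/r = $17,001.52


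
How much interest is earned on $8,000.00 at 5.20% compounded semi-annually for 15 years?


Compound interest earned = final amount − principal.
A = P(1 + r/n)^(nt) = $8,000.00 × (1 + 0.052/2)^(2 × 15) = $17,278.69
Interest = A − P = $17,278.69 − $8,000.00 = $9,278.69

Interest = A - P = $9,278.69


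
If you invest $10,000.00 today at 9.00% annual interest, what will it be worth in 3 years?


Future value formula: FV = PV × (1 + r)^t
FV = $10,000.00 × (1 + 0.09)^3
FV = $10,000.00 × 1.295029
FV = $12,950.29

FV = PV × (1 + r)^t = $12,950.29


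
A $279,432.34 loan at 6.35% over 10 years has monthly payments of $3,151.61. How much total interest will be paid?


Total paid over the life of the loan = PMT × n.
Total paid = $3,151.61 × 120 = $378,193.20
Total interest = total paid − principal = $378,193.20 − $279,432.34 = $98,760.86

Total interest = (PMT × n) - PV = $98,760.86


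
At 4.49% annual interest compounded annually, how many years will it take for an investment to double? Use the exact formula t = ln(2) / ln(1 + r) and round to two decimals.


Doubling condition: (1 + r)^t = 2
Take ln of both sides: t × ln(1 + r) = ln(2)
t = ln(2) / ln(1 + r)
t = 0.693147 / 0.043921
t = 15.78

t = ln(2) / ln(1 + r) = 15.78 years


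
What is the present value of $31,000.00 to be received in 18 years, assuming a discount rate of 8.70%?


Present value formula: PV = FV / (1 + r)^t
PV = $31,000.00 / (1 + 0.087)^18
PV = $31,000.00 / 4.488816
PV = $6,906.05

PV = FV / (1 + r)^t = $6,906.05


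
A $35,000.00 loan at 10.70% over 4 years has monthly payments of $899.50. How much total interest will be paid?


Total paid over the life of the loan = PMT × n.
Total paid = $899.50 × 48 = $43,176.00
Total interest = total paid − principal = $43,176.00 − $35,000.00 = $8,176.00

Total interest = (PMT × n) - PV = $8,176.00


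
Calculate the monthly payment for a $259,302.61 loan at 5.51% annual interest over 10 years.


Loan payment formula: PMT = PV × r / (1 − (1 + r)^(−n))
Monthly rate r = 0.0551/12 ≈ 0.00459167, n = 120 months
Denominator: 1 − (1 + 0.0551/12)^(−120) = 0.422900
PMT = $259,302.61 × (0.0551/12) / 0.422900
PMT = $2,815.40 per month

PMT = PV × r / (1-(1+r)^(-n)) = $2,815.40/month


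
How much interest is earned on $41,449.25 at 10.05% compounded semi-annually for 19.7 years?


Compound interest earned = final amount − principal.
A = P(1 + r/n)^(nt) = $41,449.25 × (1 + 0.1005/2)^(2 × 19.7) = $286,054.43
Interest = A − P = $286,054.43 − $41,449.25 = $244,605.18

Interest = A - P = $244,605.18


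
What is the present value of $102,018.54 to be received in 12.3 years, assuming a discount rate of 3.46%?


Present value formula: PV = FV / (1 + r)^t
PV = $102,018.54 / (1 + 0.0346)^12.3
PV = $102,018.54 / 1.51950254
PV = $67,139.43

PV = FV / (1 + r)^t = $67,139.43


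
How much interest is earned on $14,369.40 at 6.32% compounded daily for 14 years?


Compound interest earned = final amount − principal.
A = P(1 + r/n)^(nt) = $14,369.40 × (1 + 0.0632/365)^(365 × 14) = $34,807.20
Interest = A − P = $34,807.20 − $14,369.40 = $20,437.80

Interest = A - P = $20,437.80


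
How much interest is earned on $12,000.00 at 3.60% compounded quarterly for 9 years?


Compound interest earned = final amount − principal.
A = P(1 + r/n)^(nt) = $12,000.00 × (1 + 0.036/4)^(4 × 9) = $16,567.74
Interest = A − P = $16,567.74 − $12,000.00 = $4,567.74

Interest = A - P = $4,567.74


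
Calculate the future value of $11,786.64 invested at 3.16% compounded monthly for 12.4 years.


Compound interest formula: A = P(1 + r/n)^(nt)
A = $11,786.64 × (1 + 0.0316/12)^(12 × 12.4)
Growth factor: (1 + 0.0316/12)^148.8 = 1.478939
A = $11,786.64 × 1.478939
A = $17,431.72

A = P(1 + r/n)^(nt) = $17,431.72


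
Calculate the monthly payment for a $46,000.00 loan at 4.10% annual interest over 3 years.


Loan payment formula: PMT = PV × r / (1 − (1 + r)^(−n))
Monthly rate r = 0.041/12 ≈ 0.00341667, n = 36 months
Denominator: 1 − (1 + 0.041/12)^(−36) = 0.115551
PMT = $46,000.00 × (0.041/12) / 0.115551
PMT = $1,360.15 per month

PMT = PV × r / (1-(1+r)^(-n)) = $1,360.15/month


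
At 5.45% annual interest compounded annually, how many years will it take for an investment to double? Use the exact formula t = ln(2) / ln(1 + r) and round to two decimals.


Doubling condition: (1 + r)^t = 2
Take ln of both sides: t × ln(1 + r) = ln(2)
t = ln(2) / ln(1 + r)
t = 0.693147 / 0.053067
t = 13.06

t = ln(2) / ln(1 + r) = 13.06 years


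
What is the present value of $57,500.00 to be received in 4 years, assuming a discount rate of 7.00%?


Present value formula: PV = FV / (1 + r)^t
PV = $57,500.00 / (1 + 0.07)^4
PV = $57,500.00 / 1.31079601
PV = $43,866.47

PV = FV / (1 + r)^t = $43,866.47


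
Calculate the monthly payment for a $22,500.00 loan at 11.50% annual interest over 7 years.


Loan payment formula: PMT = PV × r / (1 − (1 + r)^(−n))
Monthly rate r = 0.115/12 ≈ 0.00958333, n = 84 months
Denominator: 1 − (1 + 0.115/12)^(−84) = 0.551195
PMT = $22,500.00 × (0.115/12) / 0.551195
PMT = $391.20 per month

PMT = PV × r / (1-(1+r)^(-n)) = $391.20/month


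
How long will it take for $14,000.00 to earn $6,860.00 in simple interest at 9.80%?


Rearrange the simple interest formula for t:
I = P × r × t  ⇒  t = I / (P × r)
t = $6,860.00 / ($14,000.00 × 0.098)
t = 5

t = I/(P×r) = 5 years


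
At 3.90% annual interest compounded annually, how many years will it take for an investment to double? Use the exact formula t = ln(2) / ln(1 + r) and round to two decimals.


Doubling condition: (1 + r)^t = 2
Take ln of both sides: t × ln(1 + r) = ln(2)
t = ln(2) / ln(1 + r)
t = 0.693147 / 0.038259
t = 18.12

t = ln(2) / ln(1 + r) = 18.12 years


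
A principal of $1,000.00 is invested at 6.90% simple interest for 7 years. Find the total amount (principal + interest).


Total amount formula: A = P(1 + rt) = P + P·r·t
Interest: I = P × r × t = $1,000.00 × 0.069 × 7 = $483.00
A = P + I = $1,000.00 + $483.00 = $1,483.00

A = P + I = P(1 + rt) = $1,483.00


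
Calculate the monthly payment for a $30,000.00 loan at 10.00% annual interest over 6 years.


Loan payment formula: PMT = PV × r / (1 − (1 + r)^(−n))
Monthly rate r = 0.1/12 ≈ 0.00833333, n = 72 months
Denominator: 1 − (1 + 0.1/12)^(−72) = 0.449822
PMT = $30,000.00 × (0.1/12) / 0.449822
PMT = $555.78 per month

PMT = PV × r / (1-(1+r)^(-n)) = $555.78/month


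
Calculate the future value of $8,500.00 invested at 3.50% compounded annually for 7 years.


Compound interest formula: A = P(1 + r/n)^(nt)
A = $8,500.00 × (1 + 0.035/1)^(1 × 7)
Growth factor: (1 + 0.035/1)^7 = 1.272279
A = $8,500.00 × 1.272279
A = $10,814.37

A = P(1 + r/n)^(nt) = $10,814.37


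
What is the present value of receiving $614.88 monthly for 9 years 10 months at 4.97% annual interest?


Present value of an ordinary annuity: PV = PMT × (1 − (1 + r)^(−n)) / r
Monthly rate r = 0.0497/12 ≈ 0.00414167, n = 118
PV = $614.88 × (1 − (1 + 0.0497/12)^(−118)) / (0.0497/12)
PV = $614.88 × 93.191345
PV = $57,301.49

PV = PMT × (1-(1+r)^(-n))/r = $57,301.49


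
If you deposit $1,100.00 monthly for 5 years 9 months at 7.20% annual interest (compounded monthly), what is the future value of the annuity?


Future value of an ordinary annuity: FV = PMT × ((1 + r)^n − 1) / r
Monthly rate r = 0.072/12 = 0.006, n = 69
FV = $1,100.00 × ((1 + 0.072/12)^69 − 1) / (0.072/12)
FV = $1,100.00 × 85.164466
FV = $93,680.91

FV = PMT × ((1+r)^n - 1)/r = $93,680.91


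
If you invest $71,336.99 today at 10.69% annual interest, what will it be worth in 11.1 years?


Future value formula: FV = PV × (1 + r)^t
FV = $71,336.99 × (1 + 0.1069)^11.1
FV = $71,336.99 × 3.08747252
FV = $220,251.00

FV = PV × (1 + r)^t = $220,251.00


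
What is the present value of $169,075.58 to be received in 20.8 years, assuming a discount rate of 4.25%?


Present value formula: PV = FV / (1 + r)^t
PV = $169,075.58 / (1 + 0.0425)^20.8
PV = $169,075.58 / 2.3767425
PV = $71,137.53

PV = FV / (1 + r)^t = $71,137.53


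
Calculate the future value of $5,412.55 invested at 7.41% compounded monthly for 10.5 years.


Compound interest formula: A = P(1 + r/n)^(nt)
A = $5,412.55 × (1 + 0.0741/12)^(12 × 10.5)
Growth factor: (1 + 0.0741/12)^126 = 2.172020
A = $5,412.55 × 2.172020
A = $11,756.17

A = P(1 + r/n)^(nt) = $11,756.17


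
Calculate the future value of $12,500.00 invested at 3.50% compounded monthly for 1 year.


Compound interest formula: A = P(1 + r/n)^(nt)
A = $12,500.00 × (1 + 0.035/12)^(12 × 1)
Growth factor: (1 + 0.035/12)^12 = 1.035567
A = $12,500.00 × 1.035567
A = $12,944.59

A = P(1 + r/n)^(nt) = $12,944.59


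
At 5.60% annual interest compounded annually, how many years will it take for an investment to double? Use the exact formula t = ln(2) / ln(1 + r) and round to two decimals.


Doubling condition: (1 + r)^t = 2
Take ln of both sides: t × ln(1 + r) = ln(2)
t = ln(2) / ln(1 + r)
t = 0.693147 / 0.054488
t = 12.72

t = ln(2) / ln(1 + r) = 12.72 years


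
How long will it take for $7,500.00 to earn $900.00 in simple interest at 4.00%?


Rearrange the simple interest formula for t:
I = P × r × t  ⇒  t = I / (P × r)
t = $900.00 / ($7,500.00 × 0.04)
t = 3

t = I/(P×r) = 3 years


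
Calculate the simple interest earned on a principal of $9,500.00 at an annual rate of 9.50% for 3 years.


Simple interest formula: I = P × r × t
I = $9,500.00 × 0.095 × 3
I = $2,707.50

I = P × r × t = $2,707.50


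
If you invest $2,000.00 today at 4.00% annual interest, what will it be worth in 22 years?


Future value formula: FV = PV × (1 + r)^t
FV = $2,000.00 × (1 + 0.04)^22
FV = $2,000.00 × 2.369919
FV = $4,739.84

FV = PV × (1 + r)^t = $4,739.84


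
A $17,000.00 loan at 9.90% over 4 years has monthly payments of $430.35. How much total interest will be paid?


Total paid over the life of the loan = PMT × n.
Total paid = $430.35 × 48 = $20,656.80
Total interest = total paid − principal = $20,656.80 − $17,000.00 = $3,656.80

Total interest = (PMT × n) - PV = $3,656.80


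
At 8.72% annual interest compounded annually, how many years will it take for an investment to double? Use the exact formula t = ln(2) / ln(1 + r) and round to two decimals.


Doubling condition: (1 + r)^t = 2
Take ln of both sides: t × ln(1 + r) = ln(2)
t = ln(2) / ln(1 + r)
t = 0.693147 / 0.083606
t = 8.29

t = ln(2) / ln(1 + r) = 8.29 years


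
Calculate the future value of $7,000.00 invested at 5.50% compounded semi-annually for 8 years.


Compound interest formula: A = P(1 + r/n)^(nt)
A = $7,000.00 × (1 + 0.055/2)^(2 × 8)
Growth factor: (1 + 0.055/2)^16 = 1.5435094
A = $7,000.00 × 1.5435094
A = $10,804.57

A = P(1 + r/n)^(nt) = $10,804.57


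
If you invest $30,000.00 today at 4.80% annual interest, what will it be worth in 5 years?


Future value formula: FV = PV × (1 + r)^t
FV = $30,000.00 × (1 + 0.048)^5
FV = $30,000.00 × 1.2641727
FV = $37,925.18

FV = PV × (1 + r)^t = $37,925.18


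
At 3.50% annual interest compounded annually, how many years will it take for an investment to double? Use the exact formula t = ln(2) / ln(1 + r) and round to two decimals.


Doubling condition: (1 + r)^t = 2
Take ln of both sides: t × ln(1 + r) = ln(2)
t = ln(2) / ln(1 + r)
t = 0.693147 / 0.034401
t = 20.15

t = ln(2) / ln(1 + r) = 20.15 years


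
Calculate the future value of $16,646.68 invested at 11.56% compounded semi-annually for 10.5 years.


Compound interest formula: A = P(1 + r/n)^(nt)
A = $16,646.68 × (1 + 0.1156/2)^(2 × 10.5)
Growth factor: (1 + 0.1156/2)^21 = 3.254429
A = $16,646.68 × 3.254429
A = $54,175.44

A = P(1 + r/n)^(nt) = $54,175.44


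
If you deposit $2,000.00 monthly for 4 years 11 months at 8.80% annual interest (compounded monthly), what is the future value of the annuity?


Future value of an ordinary annuity: FV = PMT × ((1 + r)^n − 1) / r
Monthly rate r = 0.088/12 ≈ 0.00733333, n = 59
FV = $2,000.00 × ((1 + 0.088/12)^59 − 1) / (0.088/12)
FV = $2,000.00 × 73.490573
FV = $146,981.15

FV = PMT × ((1+r)^n - 1)/r = $146,981.15


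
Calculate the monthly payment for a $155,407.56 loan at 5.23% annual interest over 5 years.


Loan payment formula: PMT = PV × r / (1 − (1 + r)^(−n))
Monthly rate r = 0.0523/12 ≈ 0.00435833, n = 60 months
Denominator: 1 − (1 + 0.0523/12)^(−60) = 0.2296665
PMT = $155,407.56 × (0.0523/12) / 0.2296665
PMT = $2,949.14 per month

PMT = PV × r / (1-(1+r)^(-n)) = $2,949.14/month


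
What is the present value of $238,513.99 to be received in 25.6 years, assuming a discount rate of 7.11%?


Present value formula: PV = FV / (1 + r)^t
PV = $238,513.99 / (1 + 0.0711)^25.6
PV = $238,513.99 / 5.8029455
PV = $41,102.23

PV = FV / (1 + r)^t = $41,102.23


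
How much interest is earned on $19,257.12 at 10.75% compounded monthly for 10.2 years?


Compound interest earned = final amount − principal.
A = P(1 + r/n)^(nt) = $19,257.12 × (1 + 0.1075/12)^(12 × 10.2) = $57,368.68
Interest = A − P = $57,368.68 − $19,257.12 = $38,111.56

Interest = A - P = $38,111.56


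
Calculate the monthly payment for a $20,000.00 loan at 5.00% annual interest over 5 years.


Loan payment formula: PMT = PV × r / (1 − (1 + r)^(−n))
Monthly rate r = 0.05/12 ≈ 0.00416667, n = 60 months
Denominator: 1 − (1 + 0.05/12)^(−60) = 0.220795
PMT = $20,000.00 × (0.05/12) / 0.220795
PMT = $377.42 per month

PMT = PV × r / (1-(1+r)^(-n)) = $377.42/month


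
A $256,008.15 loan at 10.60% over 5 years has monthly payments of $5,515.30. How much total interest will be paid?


Total paid over the life of the loan = PMT × n.
Total paid = $5,515.30 × 60 = $330,918.00
Total interest = total paid − principal = $330,918.00 − $256,008.15 = $74,909.85

Total interest = (PMT × n) - PV = $74,909.85


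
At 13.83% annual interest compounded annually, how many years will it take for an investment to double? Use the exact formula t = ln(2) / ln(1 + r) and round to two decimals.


Doubling condition: (1 + r)^t = 2
Take ln of both sides: t × ln(1 + r) = ln(2)
t = ln(2) / ln(1 + r)
t = 0.693147 / 0.129536
t = 5.35

t = ln(2) / ln(1 + r) = 5.35 years


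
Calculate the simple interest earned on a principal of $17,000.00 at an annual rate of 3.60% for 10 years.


Simple interest formula: I = P × r × t
I = $17,000.00 × 0.036 × 10
I = $6,120.00

I = P × r × t = $6,120.00


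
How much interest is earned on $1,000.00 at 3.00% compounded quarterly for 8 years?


Compound interest earned = final amount − principal.
A = P(1 + r/n)^(nt) = $1,000.00 × (1 + 0.03/4)^(4 × 8) = $1,270.11
Interest = A − P = $1,270.11 − $1,000.00 = $270.11

Interest = A - P = $270.11


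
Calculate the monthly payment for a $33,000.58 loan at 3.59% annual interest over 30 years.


Loan payment formula: PMT = PV × r / (1 − (1 + r)^(−n))
Monthly rate r = 0.0359/12 ≈ 0.00299167, n = 360 months
Denominator: 1 − (1 + 0.0359/12)^(−360) = 0.658836
PMT = $33,000.58 × (0.0359/12) / 0.658836
PMT = $149.85 per month

PMT = PV × r / (1-(1+r)^(-n)) = $149.85/month


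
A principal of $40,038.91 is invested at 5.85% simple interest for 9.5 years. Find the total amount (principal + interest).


Total amount formula: A = P(1 + rt) = P + P·r·t
Interest: I = P × r × t = $40,038.91 × 0.0585 × 9.5 = $22,251.62
A = P + I = $40,038.91 + $22,251.62 = $62,290.53

A = P + I = P(1 + rt) = $62,290.53


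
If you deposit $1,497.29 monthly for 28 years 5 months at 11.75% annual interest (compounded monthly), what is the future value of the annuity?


Future value of an ordinary annuity: FV = PMT × ((1 + r)^n − 1) / r
Monthly rate r = 0.1175/12 ≈ 0.00979167, n = 341
FV = $1,497.29 × ((1 + 0.1175/12)^341 − 1) / (0.1175/12)
FV = $1,497.29 × 2730.445658
FV = $4,088,268.98

FV = PMT × ((1+r)^n - 1)/r = $4,088,268.98


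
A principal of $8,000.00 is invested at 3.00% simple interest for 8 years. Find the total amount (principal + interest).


Total amount formula: A = P(1 + rt) = P + P·r·t
Interest: I = P × r × t = $8,000.00 × 0.03 × 8 = $1,920.00
A = P + I = $8,000.00 + $1,920.00 = $9,920.00

A = P + I = P(1 + rt) = $9,920.00


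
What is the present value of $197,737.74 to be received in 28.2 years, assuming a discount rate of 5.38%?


Present value formula: PV = FV / (1 + r)^t
PV = $197,737.74 / (1 + 0.0538)^28.2
PV = $197,737.74 / 4.383097
PV = $45,113.70

PV = FV / (1 + r)^t = $45,113.70


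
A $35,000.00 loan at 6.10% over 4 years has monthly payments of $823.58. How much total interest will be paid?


Total paid over the life of the loan = PMT × n.
Total paid = $823.58 × 48 = $39,531.84
Total interest = total paid − principal = $39,531.84 − $35,000.00 = $4,531.84

Total interest = (PMT × n) - PV = $4,531.84


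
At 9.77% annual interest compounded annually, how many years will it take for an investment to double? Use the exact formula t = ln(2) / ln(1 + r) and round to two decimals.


Doubling condition: (1 + r)^t = 2
Take ln of both sides: t × ln(1 + r) = ln(2)
t = ln(2) / ln(1 + r)
t = 0.693147 / 0.093217
t = 7.44

t = ln(2) / ln(1 + r) = 7.44 years


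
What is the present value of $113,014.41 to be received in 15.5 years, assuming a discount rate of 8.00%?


Present value formula: PV = FV / (1 + r)^t
PV = $113,014.41 / (1 + 0.08)^15.5
PV = $113,014.41 / 3.296615
PV = $34,281.96

PV = FV / (1 + r)^t = $34,281.96


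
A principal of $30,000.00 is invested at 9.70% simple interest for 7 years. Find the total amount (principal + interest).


Total amount formula: A = P(1 + rt) = P + P·r·t
Interest: I = P × r × t = $30,000.00 × 0.097 × 7 = $20,370.00
A = P + I = $30,000.00 + $20,370.00 = $50,370.00

A = P + I = P(1 + rt) = $50,370.00


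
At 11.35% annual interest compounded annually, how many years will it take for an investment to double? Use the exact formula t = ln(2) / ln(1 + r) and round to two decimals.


Doubling condition: (1 + r)^t = 2
Take ln of both sides: t × ln(1 + r) = ln(2)
t = ln(2) / ln(1 + r)
t = 0.693147 / 0.107508
t = 6.45

t = ln(2) / ln(1 + r) = 6.45 years


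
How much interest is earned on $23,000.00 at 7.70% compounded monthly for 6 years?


Compound interest earned = final amount − principal.
A = P(1 + r/n)^(nt) = $23,000.00 × (1 + 0.077/12)^(12 × 6) = $36,452.80
Interest = A − P = $36,452.80 − $23,000.00 = $13,452.80

Interest = A - P = $13,452.80


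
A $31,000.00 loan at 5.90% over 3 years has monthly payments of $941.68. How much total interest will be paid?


Total paid over the life of the loan = PMT × n.
Total paid = $941.68 × 36 = $33,900.48
Total interest = total paid − principal = $33,900.48 − $31,000.00 = $2,900.48

Total interest = (PMT × n) - PV = $2,900.48


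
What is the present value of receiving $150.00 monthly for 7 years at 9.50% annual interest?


Present value of an ordinary annuity: PV = PMT × (1 − (1 + r)^(−n)) / r
Monthly rate r = 0.095/12 ≈ 0.00791667, n = 84
PV = $150.00 × (1 − (1 + 0.095/12)^(−84)) / (0.095/12)
PV = $150.00 × 61.184601
PV = $9,177.69

PV = PMT × (1-(1+r)^(-n))/r = $9,177.69


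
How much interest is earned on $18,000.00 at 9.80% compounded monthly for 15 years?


Compound interest earned = final amount − principal.
A = P(1 + r/n)^(nt) = $18,000.00 × (1 + 0.098/12)^(12 × 15) = $77,820.25
Interest = A − P = $77,820.25 − $18,000.00 = $59,820.25

Interest = A - P = $59,820.25


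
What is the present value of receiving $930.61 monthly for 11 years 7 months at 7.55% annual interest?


Present value of an ordinary annuity: PV = PMT × (1 − (1 + r)^(−n)) / r
Monthly rate r = 0.0755/12 ≈ 0.00629167, n = 139
PV = $930.61 × (1 − (1 + 0.0755/12)^(−139)) / (0.0755/12)
PV = $930.61 × 92.471955
PV = $86,055.33

PV = PMT × (1-(1+r)^(-n))/r = $86,055.33


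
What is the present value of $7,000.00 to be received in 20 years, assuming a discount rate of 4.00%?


Present value formula: PV = FV / (1 + r)^t
PV = $7,000.00 / (1 + 0.04)^20
PV = $7,000.00 / 2.191123
PV = $3,194.71

PV = FV / (1 + r)^t = $3,194.71


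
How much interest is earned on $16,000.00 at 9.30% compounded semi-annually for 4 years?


Compound interest earned = final amount − principal.
A = P(1 + r/n)^(nt) = $16,000.00 × (1 + 0.093/2)^(2 × 4) = $23,016.21
Interest = A − P = $23,016.21 − $16,000.00 = $7,016.21

Interest = A - P = $7,016.21


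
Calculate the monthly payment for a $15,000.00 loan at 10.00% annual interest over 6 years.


Loan payment formula: PMT = PV × r / (1 − (1 + r)^(−n))
Monthly rate r = 0.1/12 ≈ 0.00833333, n = 72 months
Denominator: 1 − (1 + 0.1/12)^(−72) = 0.449822
PMT = $15,000.00 × (0.1/12) / 0.449822
PMT = $277.89 per month

PMT = PV × r / (1-(1+r)^(-n)) = $277.89/month


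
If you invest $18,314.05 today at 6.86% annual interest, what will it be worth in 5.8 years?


Future value formula: FV = PV × (1 + r)^t
FV = $18,314.05 × (1 + 0.0686)^5.8
FV = $18,314.05 × 1.4693592
FV = $26,909.92

FV = PV × (1 + r)^t = $26,909.92


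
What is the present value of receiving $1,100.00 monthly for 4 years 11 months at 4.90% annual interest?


Present value of an ordinary annuity: PV = PMT × (1 − (1 + r)^(−n)) / r
Monthly rate r = 0.049/12 ≈ 0.00408333, n = 59
PV = $1,100.00 × (1 − (1 + 0.049/12)^(−59)) / (0.049/12)
PV = $1,100.00 × 52.336475
PV = $57,570.12

PV = PMT × (1-(1+r)^(-n))/r = $57,570.12


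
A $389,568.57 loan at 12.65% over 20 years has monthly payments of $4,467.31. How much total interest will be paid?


Total paid over the life of the loan = PMT × n.
Total paid = $4,467.31 × 240 = $1,072,154.40
Total interest = total paid − principal = $1,072,154.40 − $389,568.57 = $682,585.83

Total interest = (PMT × n) - PV = $682,585.83


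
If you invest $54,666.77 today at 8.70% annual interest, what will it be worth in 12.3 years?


Future value formula: FV = PV × (1 + r)^t
FV = $54,666.77 × (1 + 0.087)^12.3
FV = $54,666.77 × 2.7901233
FV = $152,527.03

FV = PV × (1 + r)^t = $152,527.03


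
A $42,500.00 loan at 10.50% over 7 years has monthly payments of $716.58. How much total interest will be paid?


Total paid over the life of the loan = PMT × n.
Total paid = $716.58 × 84 = $60,192.72
Total interest = total paid − principal = $60,192.72 − $42,500.00 = $17,692.72

Total interest = (PMT × n) - PV = $17,692.72


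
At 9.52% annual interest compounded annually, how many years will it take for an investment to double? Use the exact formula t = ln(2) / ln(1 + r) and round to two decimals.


Doubling condition: (1 + r)^t = 2
Take ln of both sides: t × ln(1 + r) = ln(2)
t = ln(2) / ln(1 + r)
t = 0.693147 / 0.090937
t = 7.62

t = ln(2) / ln(1 + r) = 7.62 years


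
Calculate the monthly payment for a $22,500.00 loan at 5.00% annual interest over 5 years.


Loan payment formula: PMT = PV × r / (1 − (1 + r)^(−n))
Monthly rate r = 0.05/12 ≈ 0.00416667, n = 60 months
Denominator: 1 − (1 + 0.05/12)^(−60) = 0.220795
PMT = $22,500.00 × (0.05/12) / 0.220795
PMT = $424.60 per month

PMT = PV × r / (1-(1+r)^(-n)) = $424.60/month


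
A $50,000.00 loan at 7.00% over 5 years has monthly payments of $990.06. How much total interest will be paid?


Total paid over the life of the loan = PMT × n.
Total paid = $990.06 × 60 = $59,403.60
Total interest = total paid − principal = $59,403.60 − $50,000.00 = $9,403.60

Total interest = (PMT × n) - PV = $9,403.60


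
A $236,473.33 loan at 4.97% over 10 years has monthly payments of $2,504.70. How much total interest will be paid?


Total paid over the life of the loan = PMT × n.
Total paid = $2,504.70 × 120 = $300,564.00
Total interest = total paid − principal = $300,564.00 − $236,473.33 = $64,090.67

Total interest = (PMT × n) - PV = $64,090.67


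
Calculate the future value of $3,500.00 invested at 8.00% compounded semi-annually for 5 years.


Compound interest formula: A = P(1 + r/n)^(nt)
A = $3,500.00 × (1 + 0.08/2)^(2 × 5)
Growth factor: (1 + 0.08/2)^10 = 1.480244
A = $3,500.00 × 1.480244
A = $5,180.85

A = P(1 + r/n)^(nt) = $5,180.85


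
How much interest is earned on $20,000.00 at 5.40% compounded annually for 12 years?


Compound interest earned = final amount − principal.
A = P(1 + r/n)^(nt) = $20,000.00 × (1 + 0.054/1)^(1 × 12) = $37,593.90
Interest = A − P = $37,593.90 − $20,000.00 = $17,593.90

Interest = A - P = $17,593.90


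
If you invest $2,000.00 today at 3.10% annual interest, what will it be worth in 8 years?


Future value formula: FV = PV × (1 + r)^t
FV = $2,000.00 × (1 + 0.031)^8
FV = $2,000.00 × 1.276643
FV = $2,553.29

FV = PV × (1 + r)^t = $2,553.29


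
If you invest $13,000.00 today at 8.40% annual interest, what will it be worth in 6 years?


Future value formula: FV = PV × (1 + r)^t
FV = $13,000.00 × (1 + 0.084)^6
FV = $13,000.00 × 1.622466
FV = $21,092.06

FV = PV × (1 + r)^t = $21,092.06


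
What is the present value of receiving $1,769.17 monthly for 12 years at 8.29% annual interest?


Present value of an ordinary annuity: PV = PMT × (1 − (1 + r)^(−n)) / r
Monthly rate r = 0.0829/12 ≈ 0.00690833, n = 144
PV = $1,769.17 × (1 − (1 + 0.0829/12)^(−144)) / (0.0829/12)
PV = $1,769.17 × 91.040129
PV = $161,065.47

PV = PMT × (1-(1+r)^(-n))/r = $161,065.47


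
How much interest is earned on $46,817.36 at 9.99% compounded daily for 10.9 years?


Compound interest earned = final amount − principal.
A = P(1 + r/n)^(nt) = $46,817.36 × (1 + 0.0999/365)^(365 × 10.9) = $139,075.24
Interest = A − P = $139,075.24 − $46,817.36 = $92,257.88

Interest = A - P = $92,257.88


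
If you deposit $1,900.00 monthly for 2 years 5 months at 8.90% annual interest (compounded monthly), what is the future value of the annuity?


Future value of an ordinary annuity: FV = PMT × ((1 + r)^n − 1) / r
Monthly rate r = 0.089/12 ≈ 0.00741667, n = 29
FV = $1,900.00 × ((1 + 0.089/12)^29 − 1) / (0.089/12)
FV = $1,900.00 × 32.222222
FV = $61,222.22

FV = PMT × ((1+r)^n - 1)/r = $61,222.22


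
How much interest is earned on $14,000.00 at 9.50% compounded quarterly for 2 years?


Compound interest earned = final amount − principal.
A = P(1 + r/n)^(nt) = $14,000.00 × (1 + 0.095/4)^(4 × 2) = $16,891.93
Interest = A − P = $16,891.93 − $14,000.00 = $2,891.93

Interest = A - P = $2,891.93


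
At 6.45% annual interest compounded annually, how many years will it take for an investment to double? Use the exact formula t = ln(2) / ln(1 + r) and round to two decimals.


Doubling condition: (1 + r)^t = 2
Take ln of both sides: t × ln(1 + r) = ln(2)
t = ln(2) / ln(1 + r)
t = 0.693147 / 0.062505
t = 11.09

t = ln(2) / ln(1 + r) = 11.09 years


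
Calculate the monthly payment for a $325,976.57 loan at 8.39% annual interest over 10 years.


Loan payment formula: PMT = PV × r / (1 − (1 + r)^(−n))
Monthly rate r = 0.0839/12 ≈ 0.00699167, n = 120 months
Denominator: 1 − (1 + 0.0839/12)^(−120) = 0.566594
PMT = $325,976.57 × (0.0839/12) / 0.566594
PMT = $4,022.49 per month

PMT = PV × r / (1-(1+r)^(-n)) = $4,022.49/month


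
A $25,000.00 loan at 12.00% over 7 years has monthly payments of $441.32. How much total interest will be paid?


Total paid over the life of the loan = PMT × n.
Total paid = $441.32 × 84 = $37,070.88
Total interest = total paid − principal = $37,070.88 − $25,000.00 = $12,070.88

Total interest = (PMT × n) - PV = $12,070.88


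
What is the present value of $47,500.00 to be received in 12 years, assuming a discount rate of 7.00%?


Present value formula: PV = FV / (1 + r)^t
PV = $47,500.00 / (1 + 0.07)^12
PV = $47,500.00 / 2.2521916
PV = $21,090.57

PV = FV / (1 + r)^t = $21,090.57


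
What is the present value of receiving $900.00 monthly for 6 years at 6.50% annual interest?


Present value of an ordinary annuity: PV = PMT × (1 − (1 + r)^(−n)) / r
Monthly rate r = 0.065/12 ≈ 0.00541667, n = 72
PV = $900.00 × (1 − (1 + 0.065/12)^(−72)) / (0.065/12)
PV = $900.00 × 59.488649
PV = $53,539.78

PV = PMT × (1-(1+r)^(-n))/r = $53,539.78


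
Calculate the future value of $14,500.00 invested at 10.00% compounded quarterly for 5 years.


Compound interest formula: A = P(1 + r/n)^(nt)
A = $14,500.00 × (1 + 0.1/4)^(4 × 5)
Growth factor: (1 + 0.1/4)^20 = 1.6386164
A = $14,500.00 × 1.6386164
A = $23,759.94

A = P(1 + r/n)^(nt) = $23,759.94


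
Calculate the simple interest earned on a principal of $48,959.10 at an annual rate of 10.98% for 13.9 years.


Simple interest formula: I = P × r × t
I = $48,959.10 × 0.1098 × 13.9
I = $74,722.36

I = P × r × t = $74,722.36


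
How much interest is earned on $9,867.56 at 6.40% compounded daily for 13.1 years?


Compound interest earned = final amount − principal.
A = P(1 + r/n)^(nt) = $9,867.56 × (1 + 0.064/365)^(365 × 13.1) = $22,818.67
Interest = A − P = $22,818.67 − $9,867.56 = $12,951.11

Interest = A - P = $12,951.11


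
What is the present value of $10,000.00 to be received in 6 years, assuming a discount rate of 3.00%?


Present value formula: PV = FV / (1 + r)^t
PV = $10,000.00 / (1 + 0.03)^6
PV = $10,000.00 / 1.194052
PV = $8,374.84

PV = FV / (1 + r)^t = $8,374.84


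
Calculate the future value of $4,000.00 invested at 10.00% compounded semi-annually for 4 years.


Compound interest formula: A = P(1 + r/n)^(nt)
A = $4,000.00 × (1 + 0.1/2)^(2 × 4)
Growth factor: (1 + 0.1/2)^8 = 1.477455
A = $4,000.00 × 1.477455
A = $5,909.82

A = P(1 + r/n)^(nt) = $5,909.82


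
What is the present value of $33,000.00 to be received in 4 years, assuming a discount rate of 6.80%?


Present value formula: PV = FV / (1 + r)^t
PV = $33,000.00 / (1 + 0.068)^4
PV = $33,000.00 / 1.3010231
PV = $25,364.65

PV = FV / (1 + r)^t = $25,364.65


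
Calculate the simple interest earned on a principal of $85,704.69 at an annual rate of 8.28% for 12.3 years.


Simple interest formula: I = P × r × t
I = $85,704.69 × 0.0828 × 12.3
I = $87,285.08

I = P × r × t = $87,285.08


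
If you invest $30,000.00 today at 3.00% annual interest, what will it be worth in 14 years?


Future value formula: FV = PV × (1 + r)^t
FV = $30,000.00 × (1 + 0.03)^14
FV = $30,000.00 × 1.5125897
FV = $45,377.69

FV = PV × (1 + r)^t = $45,377.69


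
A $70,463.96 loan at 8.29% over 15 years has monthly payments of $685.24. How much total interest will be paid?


Total paid over the life of the loan = PMT × n.
Total paid = $685.24 × 180 = $123,343.20
Total interest = total paid − principal = $123,343.20 − $70,463.96 = $52,879.24

Total interest = (PMT × n) - PV = $52,879.24


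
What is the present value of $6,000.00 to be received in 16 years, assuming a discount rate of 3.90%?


Present value formula: PV = FV / (1 + r)^t
PV = $6,000.00 / (1 + 0.039)^16
PV = $6,000.00 / 1.844373
PV = $3,253.14

PV = FV / (1 + r)^t = $3,253.14


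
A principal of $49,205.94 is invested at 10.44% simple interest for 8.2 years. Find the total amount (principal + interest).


Total amount formula: A = P(1 + rt) = P + P·r·t
Interest: I = P × r × t = $49,205.94 × 0.1044 × 8.2 = $42,124.22
A = P + I = $49,205.94 + $42,124.22 = $91,330.16

A = P + I = P(1 + rt) = $91,330.16


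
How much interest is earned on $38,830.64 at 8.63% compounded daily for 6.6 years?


Compound interest earned = final amount − principal.
A = P(1 + r/n)^(nt) = $38,830.64 × (1 + 0.0863/365)^(365 × 6.6) = $68,629.49
Interest = A − P = $68,629.49 − $38,830.64 = $29,798.85

Interest = A - P = $29,798.85


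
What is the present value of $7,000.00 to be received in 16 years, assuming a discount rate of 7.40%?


Present value formula: PV = FV / (1 + r)^t
PV = $7,000.00 / (1 + 0.074)^16
PV = $7,000.00 / 3.133780
PV = $2,233.72

PV = FV / (1 + r)^t = $2,233.72


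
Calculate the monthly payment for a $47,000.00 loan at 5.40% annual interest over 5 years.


Loan payment formula: PMT = PV × r / (1 − (1 + r)^(−n))
Monthly rate r = 0.054/12 = 0.0045, n = 60 months
Denominator: 1 − (1 + 0.054/12)^(−60) = 0.236158
PMT = $47,000.00 × (0.054/12) / 0.236158
PMT = $895.59 per month

PMT = PV × r / (1-(1+r)^(-n)) = $895.59/month
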